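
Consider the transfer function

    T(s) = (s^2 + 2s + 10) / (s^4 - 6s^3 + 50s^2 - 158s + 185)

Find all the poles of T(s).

s = 1 ± 6j, 2 ± j

The poles are the roots of the denominator s^4 - 6s^3 + 50s^2 - 158s + 185 = 0.
No real roots exist; factor into two real quadratics: (s^2 - 2s + 37)(s^2 - 4s + 5) = 0.
Each quadratic gives a conjugate pair via the quadratic formula.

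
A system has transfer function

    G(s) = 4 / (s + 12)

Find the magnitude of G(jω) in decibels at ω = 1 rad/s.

Substitute s = j1: numerator = 4, denominator = 12 + j1.
|G(j1)| = |4| / |12 + j1| = 4 / 12.042 ≈ 0.3322.
In decibels: 20·log₁₀(0.3322) ≈ -9.57 dB.

|G(j1)|_dB ≈ -9.57 dB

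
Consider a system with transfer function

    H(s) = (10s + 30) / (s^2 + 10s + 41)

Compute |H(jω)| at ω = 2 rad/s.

Substitute s = j2: numerator = 30 + j20, denominator = 37 + j20.
|H(j2)| = |30 + j20| / |37 + j20| = 36.056 / 42.059 ≈ 0.8573.

|H(j2)| ≈ 0.8573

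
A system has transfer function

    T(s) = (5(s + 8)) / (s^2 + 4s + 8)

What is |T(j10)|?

|T(j10)| ≈ 0.6383

Substitute s = j10: numerator = 40 + j50, denominator = -92 + j40.
|T(j10)| = |40 + j50| / |-92 + j40| = 64.031 / 100.32 ≈ 0.6383.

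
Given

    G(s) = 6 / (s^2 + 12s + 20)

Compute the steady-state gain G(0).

G(0) = 3/10 ≈ 0.3000

Set s = 0: G(0) = (6) / (20) = 3/10.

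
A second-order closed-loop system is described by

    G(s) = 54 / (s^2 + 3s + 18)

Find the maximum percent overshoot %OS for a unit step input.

Comparing s^2 + 3s + 18 to s^2 + 2ζωₙs + ωₙ²: ωₙ = √18 ≈ 4.243 rad/s and ζ = 3/(2·√18) ≈ 0.3536.
%OS = 100·exp(−πζ/√(1−ζ²)) = 100·exp(−π·0.3536/√(1−0.3536²)) ≈ 30.5%.

%OS ≈ 30.5%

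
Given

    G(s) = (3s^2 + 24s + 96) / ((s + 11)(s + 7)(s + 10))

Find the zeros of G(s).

s = -4 ± 4j

Set the numerator to zero: 3s^2 + 24s + 96 = 0, i.e. 3·(s^2 + 8s + 32) = 0.
Factoring: (s^2 + 8s + 32) = 0.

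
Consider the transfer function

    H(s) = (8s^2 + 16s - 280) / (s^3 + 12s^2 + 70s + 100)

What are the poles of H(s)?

The poles are the roots of the denominator s^3 + 12s^2 + 70s + 100 = 0.
Trying s = -2: the polynomial evaluates to 0, so (s + 2) is a factor.
Dividing out leaves s^2 + 10s + 50 = 0.
The quadratic formula then gives s = -5 ± 5j.

s = -5 ± 5j, -2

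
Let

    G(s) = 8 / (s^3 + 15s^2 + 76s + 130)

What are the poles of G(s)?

s = -5 ± j, -5

The poles are the roots of the denominator s^3 + 15s^2 + 76s + 130 = 0.
Trying s = -5: the polynomial evaluates to 0, so (s + 5) is a factor.
Dividing out leaves s^2 + 10s + 26 = 0.
The quadratic formula then gives s = -5 ± 1j.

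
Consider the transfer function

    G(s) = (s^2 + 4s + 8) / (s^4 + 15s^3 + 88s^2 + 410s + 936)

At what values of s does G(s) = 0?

Set the numerator to zero: s^2 + 4s + 8 = 0.
Factoring: (s^2 + 4s + 8) = 0.

s = -2 + 2j, -2 - 2j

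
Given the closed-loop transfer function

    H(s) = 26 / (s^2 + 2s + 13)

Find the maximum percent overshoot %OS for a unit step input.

%OS ≈ 40.4%

Comparing s^2 + 2s + 13 to s^2 + 2ζωₙs + ωₙ²: ωₙ = √13 ≈ 3.606 rad/s and ζ = 2/(2·√13) ≈ 0.2774.
%OS = 100·exp(−πζ/√(1−ζ²)) = 100·exp(−π·0.2774/√(1−0.2774²)) ≈ 40.4%.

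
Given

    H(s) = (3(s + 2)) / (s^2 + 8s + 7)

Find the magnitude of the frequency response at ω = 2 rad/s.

Substitute s = j2: numerator = 6 + j6, denominator = 3 + j16.
|H(j2)| = |6 + j6| / |3 + j16| = 8.4853 / 16.279 ≈ 0.5212.

|H(j2)| ≈ 0.5212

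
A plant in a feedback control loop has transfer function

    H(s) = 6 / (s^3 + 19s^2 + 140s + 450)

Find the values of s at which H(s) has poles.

The poles are the roots of the denominator s^3 + 19s^2 + 140s + 450 = 0.
Trying s = -9: the polynomial evaluates to 0, so (s + 9) is a factor.
Dividing out leaves s^2 + 10s + 50 = 0.
The quadratic formula then gives s = -5 ± 5j.

s = -5 + 5j, -5 - 5j, -9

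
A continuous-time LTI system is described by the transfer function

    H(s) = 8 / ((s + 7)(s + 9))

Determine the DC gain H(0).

H(0) = 8/63 ≈ 0.1270

At s = 0 each factor (s + a) contributes a and each (s^2 + bs + c) contributes c.
H(0) = 8·1 / ((7) · (9)) = 8/63 = 8/63.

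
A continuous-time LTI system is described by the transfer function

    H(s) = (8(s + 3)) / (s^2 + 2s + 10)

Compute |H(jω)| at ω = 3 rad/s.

|H(j3)| ≈ 5.580

Substitute s = j3: numerator = 24 + j24, denominator = 1 + j6.
|H(j3)| = |24 + j24| / |1 + j6| = 33.941 / 6.0828 ≈ 5.580.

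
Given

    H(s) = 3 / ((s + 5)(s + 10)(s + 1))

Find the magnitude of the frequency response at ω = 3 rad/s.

Substitute s = j3: numerator = 3, denominator = -94 + j168.
|H(j3)| = |3| / |-94 + j168| = 3 / 192.51 ≈ 0.01558.

|H(j3)| ≈ 0.01558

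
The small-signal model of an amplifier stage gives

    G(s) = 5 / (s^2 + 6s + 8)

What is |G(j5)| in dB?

|G(j5)|_dB ≈ -16.8 dB

Substitute s = j5: numerator = 5, denominator = -17 + j30.
|G(j5)| = |5| / |-17 + j30| = 5 / 34.482 ≈ 0.1450.
In decibels: 20·log₁₀(0.1450) ≈ -16.8 dB.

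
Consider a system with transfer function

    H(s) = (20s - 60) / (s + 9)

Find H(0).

Set s = 0: H(0) = (-60) / (9) = -20/3.

H(0) = -20/3 ≈ -6.667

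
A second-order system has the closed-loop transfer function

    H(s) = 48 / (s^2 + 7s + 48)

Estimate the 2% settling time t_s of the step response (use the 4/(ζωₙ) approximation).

Comparing s^2 + 7s + 48 to s^2 + 2ζωₙs + ωₙ²: ωₙ = √48 ≈ 6.928 rad/s and ζ = 7/(2·√48) ≈ 0.5052.
ζωₙ = 7/2 = 3.5, so t_s ≈ 4/(ζωₙ) = 4/3.5 ≈ 1.143 s.

t_s ≈ 1.143 s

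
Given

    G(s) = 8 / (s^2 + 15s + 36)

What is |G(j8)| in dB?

|G(j8)|_dB ≈ -23.8 dB

Substitute s = j8: numerator = 8, denominator = -28 + j120.
|G(j8)| = |8| / |-28 + j120| = 8 / 123.22 ≈ 0.06492.
In decibels: 20·log₁₀(0.06492) ≈ -23.8 dB.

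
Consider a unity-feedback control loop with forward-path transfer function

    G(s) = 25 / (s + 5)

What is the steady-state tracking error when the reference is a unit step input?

G(s) has no poles at the origin.
This is a Type 0 system. Kp = lim_{s→0} G(s) = 25/5 = 5.
e_ss = 1/(1 + Kp) = 1/(1 + 5) = 1/6 ≈ 0.1667.

e_ss = 0.1667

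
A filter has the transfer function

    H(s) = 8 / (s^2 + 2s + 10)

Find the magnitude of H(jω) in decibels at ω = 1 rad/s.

Substitute s = j1: numerator = 8, denominator = 9 + j2.
|H(j1)| = |8| / |9 + j2| = 8 / 9.2195 ≈ 0.8677.
In decibels: 20·log₁₀(0.8677) ≈ -1.23 dB.

|H(j1)|_dB ≈ -1.23 dB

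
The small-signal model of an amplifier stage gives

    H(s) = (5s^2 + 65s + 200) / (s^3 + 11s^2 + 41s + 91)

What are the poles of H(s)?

s = -2 ± 3j, -7

The poles are the roots of the denominator s^3 + 11s^2 + 41s + 91 = 0.
Trying s = -7: the polynomial evaluates to 0, so (s + 7) is a factor.
Dividing out leaves s^2 + 4s + 13 = 0.
The quadratic formula then gives s = -2 ± 3j.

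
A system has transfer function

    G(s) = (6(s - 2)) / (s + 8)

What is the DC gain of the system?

At s = 0 each factor (s + a) contributes a and each (s^2 + bs + c) contributes c.
G(0) = 6·(-2) / ((8)) = -12/8 = -3/2.

G(0) = -3/2 ≈ -1.500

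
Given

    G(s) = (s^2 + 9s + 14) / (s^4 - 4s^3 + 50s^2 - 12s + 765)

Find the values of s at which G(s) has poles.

s = 3 + 6j, 3 - 6j, -1 + 4j, -1 - 4j

The poles are the roots of the denominator s^4 - 4s^3 + 50s^2 - 12s + 765 = 0.
No real roots exist; factor into two real quadratics: (s^2 - 6s + 45)(s^2 + 2s + 17) = 0.
Each quadratic gives a conjugate pair via the quadratic formula.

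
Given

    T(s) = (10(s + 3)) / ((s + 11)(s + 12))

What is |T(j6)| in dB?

Substitute s = j6: numerator = 30 + j60, denominator = 96 + j138.
|T(j6)| = |30 + j60| / |96 + j138| = 67.082 / 168.11 ≈ 0.3990.
In decibels: 20·log₁₀(0.3990) ≈ -7.98 dB.

|T(j6)|_dB ≈ -7.98 dB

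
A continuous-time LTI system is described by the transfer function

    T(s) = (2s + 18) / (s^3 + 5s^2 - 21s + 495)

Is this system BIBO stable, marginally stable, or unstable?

unstable

The denominator s^3 + 5s^2 - 21s + 495 factors as (s^2 - 6s + 45)(s + 11), giving poles at s = 3 + 6j, 3 - 6j, -11.
Since the pole(s) at s = 3 ± 6j lie in the right half-plane, the system is unstable.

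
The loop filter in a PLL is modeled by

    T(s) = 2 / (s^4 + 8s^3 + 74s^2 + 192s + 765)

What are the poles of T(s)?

s = -1 + 4j, -1 - 4j, -3 + 6j, -3 - 6j

The poles are the roots of the denominator s^4 + 8s^3 + 74s^2 + 192s + 765 = 0.
No real roots exist; factor into two real quadratics: (s^2 + 2s + 17)(s^2 + 6s + 45) = 0.
Each quadratic gives a conjugate pair via the quadratic formula.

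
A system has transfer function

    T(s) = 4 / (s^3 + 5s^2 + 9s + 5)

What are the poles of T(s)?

s = -2 + j, -2 - j, -1

The poles are the roots of the denominator s^3 + 5s^2 + 9s + 5 = 0.
Trying s = -1: the polynomial evaluates to 0, so (s + 1) is a factor.
Dividing out leaves s^2 + 4s + 5 = 0.
The quadratic formula then gives s = -2 ± 1j.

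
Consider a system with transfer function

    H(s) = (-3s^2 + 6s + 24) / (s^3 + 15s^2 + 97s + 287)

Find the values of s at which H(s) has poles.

s = -4 + 5j, -4 - 5j, -7

The poles are the roots of the denominator s^3 + 15s^2 + 97s + 287 = 0.
Trying s = -7: the polynomial evaluates to 0, so (s + 7) is a factor.
Dividing out leaves s^2 + 8s + 41 = 0.
The quadratic formula then gives s = -4 ± 5j.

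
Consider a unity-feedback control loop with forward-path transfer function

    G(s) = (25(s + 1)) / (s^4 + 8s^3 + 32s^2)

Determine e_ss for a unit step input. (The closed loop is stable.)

e_ss = 0

G(s) has 2 poles at the origin.
This is a Type 2 system; for a step input the steady-state error is zero.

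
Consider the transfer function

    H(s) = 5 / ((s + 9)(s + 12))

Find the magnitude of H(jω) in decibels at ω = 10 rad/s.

Substitute s = j10: numerator = 5, denominator = 8 + j210.
|H(j10)| = |5| / |8 + j210| = 5 / 210.15 ≈ 0.02379.
In decibels: 20·log₁₀(0.02379) ≈ -32.5 dB.

|H(j10)|_dB ≈ -32.5 dB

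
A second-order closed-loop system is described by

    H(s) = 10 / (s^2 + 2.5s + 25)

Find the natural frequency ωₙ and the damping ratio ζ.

Compare the denominator to the standard form s^2 + 2ζωₙs + ωₙ².
ωₙ² = 25, so ωₙ = 5 rad/s.
2ζωₙ = 2.5, so ζ = 2.5/(2·5) = 0.25.

ωₙ = 5 rad/s, ζ = 0.25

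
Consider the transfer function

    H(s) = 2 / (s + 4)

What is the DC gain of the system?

Set s = 0: H(0) = (2) / (4) = 1/2.

H(0) = 1/2 ≈ 0.5000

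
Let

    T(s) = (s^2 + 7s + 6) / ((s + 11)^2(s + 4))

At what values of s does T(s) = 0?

s = -1, -6

Set the numerator to zero: s^2 + 7s + 6 = 0.
Factoring: (s + 1)(s + 6) = 0.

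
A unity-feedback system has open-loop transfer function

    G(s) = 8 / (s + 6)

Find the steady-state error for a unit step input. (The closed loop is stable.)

e_ss = 0.4286

G(s) has no poles at the origin.
This is a Type 0 system. Kp = lim_{s→0} G(s) = 8/6 = 4/3.
e_ss = 1/(1 + Kp) = 1/(1 + 4/3) = 3/7 ≈ 0.4286.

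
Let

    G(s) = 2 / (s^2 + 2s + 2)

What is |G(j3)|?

|G(j3)| ≈ 0.2169

Substitute s = j3: numerator = 2, denominator = -7 + j6.
|G(j3)| = |2| / |-7 + j6| = 2 / 9.2195 ≈ 0.2169.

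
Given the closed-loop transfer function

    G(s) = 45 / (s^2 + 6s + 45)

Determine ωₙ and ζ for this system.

Compare the denominator to the standard form s^2 + 2ζωₙs + ωₙ².
ωₙ² = 45, so ωₙ = √45 ≈ 6.708 rad/s.
2ζωₙ = 6, so ζ = 6/(2·√45) ≈ 0.4472.
With ζ = 0.4472 the response is underdamped.

ωₙ ≈ 6.708 rad/s, ζ ≈ 0.4472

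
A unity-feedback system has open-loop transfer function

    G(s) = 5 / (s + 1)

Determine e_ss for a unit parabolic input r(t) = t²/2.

G(s) has no poles at the origin.
This is a Type 0 system; Ka = lim_{s→0} s^2·G(s) = 0, so the steady-state error for a parabola input is infinite.

e_ss = ∞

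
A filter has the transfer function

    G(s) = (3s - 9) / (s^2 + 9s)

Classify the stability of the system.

The denominator s^2 + 9s factors as s(s + 9), giving poles at s = 0, -9.
Since the simple pole(s) at s = 0 lie on the jω-axis with none in the right half-plane, the system is marginally stable.

marginally stable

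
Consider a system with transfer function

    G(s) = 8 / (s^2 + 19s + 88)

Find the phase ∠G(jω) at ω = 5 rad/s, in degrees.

At s = j5: numerator = 8, denominator = 63 + j95.
∠G = ∠num − ∠den = 0° − (56.449°) = -56.45°.

∠G(j5) ≈ -56.45°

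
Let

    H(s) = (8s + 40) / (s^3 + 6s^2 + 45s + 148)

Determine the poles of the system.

The poles are the roots of the denominator s^3 + 6s^2 + 45s + 148 = 0.
Trying s = -4: the polynomial evaluates to 0, so (s + 4) is a factor.
Dividing out leaves s^2 + 2s + 37 = 0.
The quadratic formula then gives s = -1 ± 6j.

s = -1 + 6j, -1 - 6j, -4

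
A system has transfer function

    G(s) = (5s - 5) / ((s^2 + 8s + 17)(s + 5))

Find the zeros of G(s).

s = 1

Set the numerator to zero: 5s - 5 = 0, i.e. 5·(s - 1) = 0.
So s = 1.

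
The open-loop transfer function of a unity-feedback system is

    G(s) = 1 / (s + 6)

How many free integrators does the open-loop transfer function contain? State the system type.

Type 0

The denominator has no factor of s at the origin — no free integrator — so this is a Type 0 system.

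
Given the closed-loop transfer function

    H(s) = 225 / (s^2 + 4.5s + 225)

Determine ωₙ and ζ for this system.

ωₙ = 15 rad/s, ζ = 0.15

Compare the denominator to the standard form s^2 + 2ζωₙs + ωₙ².
ωₙ² = 225, so ωₙ = 15 rad/s.
2ζωₙ = 4.5, so ζ = 4.5/(2·15) = 0.15.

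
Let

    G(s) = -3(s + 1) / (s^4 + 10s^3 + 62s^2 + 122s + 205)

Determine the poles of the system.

s = -1 + 2j, -1 - 2j, -4 + 5j, -4 - 5j

The poles are the roots of the denominator s^4 + 10s^3 + 62s^2 + 122s + 205 = 0.
No real roots exist; factor into two real quadratics: (s^2 + 2s + 5)(s^2 + 8s + 41) = 0.
Each quadratic gives a conjugate pair via the quadratic formula.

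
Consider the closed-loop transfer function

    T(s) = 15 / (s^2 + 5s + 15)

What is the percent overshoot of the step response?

%OS ≈ 7.03%

Comparing s^2 + 5s + 15 to s^2 + 2ζωₙs + ωₙ²: ωₙ = √15 ≈ 3.873 rad/s and ζ = 5/(2·√15) ≈ 0.6455.
%OS = 100·exp(−πζ/√(1−ζ²)) = 100·exp(−π·0.6455/√(1−0.6455²)) ≈ 7.03%.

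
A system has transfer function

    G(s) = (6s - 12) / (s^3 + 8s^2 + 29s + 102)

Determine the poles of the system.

s = -1 ± 4j, -6

The poles are the roots of the denominator s^3 + 8s^2 + 29s + 102 = 0.
Trying s = -6: the polynomial evaluates to 0, so (s + 6) is a factor.
Dividing out leaves s^2 + 2s + 17 = 0.
The quadratic formula then gives s = -1 ± 4j.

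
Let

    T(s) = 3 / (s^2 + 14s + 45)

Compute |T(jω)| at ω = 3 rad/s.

Substitute s = j3: numerator = 3, denominator = 36 + j42.
|T(j3)| = |3| / |36 + j42| = 3 / 55.317 ≈ 0.05423.

|T(j3)| ≈ 0.05423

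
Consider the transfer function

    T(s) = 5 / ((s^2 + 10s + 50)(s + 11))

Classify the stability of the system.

The poles can be read from the denominator factors: s = -5 ± 5j, -11.
Since all poles lie strictly in the left half-plane, the system is stable.

stable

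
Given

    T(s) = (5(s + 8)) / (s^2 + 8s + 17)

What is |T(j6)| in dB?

|T(j6)|_dB ≈ -0.278 dB

Substitute s = j6: numerator = 40 + j30, denominator = -19 + j48.
|T(j6)| = |40 + j30| / |-19 + j48| = 50 / 51.624 ≈ 0.9685.
In decibels: 20·log₁₀(0.9685) ≈ -0.278 dB.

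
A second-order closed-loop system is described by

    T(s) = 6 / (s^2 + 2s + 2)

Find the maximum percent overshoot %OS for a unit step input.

%OS ≈ 4.32%

Comparing s^2 + 2s + 2 to s^2 + 2ζωₙs + ωₙ²: ωₙ = √2 ≈ 1.414 rad/s and ζ = 2/(2·√2) ≈ 0.7071.
%OS = 100·exp(−πζ/√(1−ζ²)) = 100·exp(−π·0.7071/√(1−0.7071²)) ≈ 4.32%.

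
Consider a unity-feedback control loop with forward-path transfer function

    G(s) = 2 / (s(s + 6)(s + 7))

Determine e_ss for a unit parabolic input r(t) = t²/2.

e_ss = ∞

G(s) has one pole at the origin.
This is a Type 1 system; Ka = lim_{s→0} s^2·G(s) = 0, so the steady-state error for a parabola input is infinite.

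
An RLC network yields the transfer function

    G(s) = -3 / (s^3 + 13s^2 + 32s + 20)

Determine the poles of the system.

s = -1, -10, -2

The poles are the roots of the denominator s^3 + 13s^2 + 32s + 20 = 0.
Trying s = -1: the polynomial evaluates to 0, so (s + 1) is a factor.
Dividing out leaves s^2 + 12s + 20 = 0.
Factoring the quadratic: (s + 10)(s + 2) = 0.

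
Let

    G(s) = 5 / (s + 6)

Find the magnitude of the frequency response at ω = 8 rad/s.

|G(j8)| = 0.5000

Substitute s = j8: numerator = 5, denominator = 6 + j8.
|G(j8)| = |5| / |6 + j8| = 5 / 10 = 0.5000.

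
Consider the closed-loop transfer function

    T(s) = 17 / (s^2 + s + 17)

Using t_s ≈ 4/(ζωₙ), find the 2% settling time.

t_s ≈ 8 s

Comparing s^2 + s + 17 to s^2 + 2ζωₙs + ωₙ²: ωₙ = √17 ≈ 4.123 rad/s and ζ = 1/(2·√17) ≈ 0.1213.
ζωₙ = 1/2 = 0.5, so t_s ≈ 4/(ζωₙ) = 4/0.5 = 8 s.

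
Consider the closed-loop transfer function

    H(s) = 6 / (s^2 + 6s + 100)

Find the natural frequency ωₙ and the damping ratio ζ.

Compare the denominator to the standard form s^2 + 2ζωₙs + ωₙ².
ωₙ² = 100, so ωₙ = 10 rad/s.
2ζωₙ = 6, so ζ = 6/(2·10) = 0.3.

ωₙ = 10 rad/s, ζ = 0.3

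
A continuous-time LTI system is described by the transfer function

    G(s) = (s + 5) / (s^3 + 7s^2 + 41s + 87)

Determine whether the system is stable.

stable

The denominator s^3 + 7s^2 + 41s + 87 factors as (s^2 + 4s + 29)(s + 3), giving poles at s = -2 + 5j, -2 - 5j, -3.
Since all poles lie strictly in the left half-plane, the system is stable.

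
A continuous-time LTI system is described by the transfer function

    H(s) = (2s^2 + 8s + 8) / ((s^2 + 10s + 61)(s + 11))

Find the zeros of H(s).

s = -2, -2

Set the numerator to zero: 2s^2 + 8s + 8 = 0, i.e. 2·(s^2 + 4s + 4) = 0.
Factoring: (s + 2)^2 = 0.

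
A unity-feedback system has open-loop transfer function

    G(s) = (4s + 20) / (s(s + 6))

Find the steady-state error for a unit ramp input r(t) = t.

e_ss = 0.3000

G(s) has one pole at the origin.
This is a Type 1 system. Kv = lim_{s→0} s·G(s) = 20/6 = 10/3.
e_ss = 1/Kv = 1/(10/3) = 3/10 ≈ 0.3000.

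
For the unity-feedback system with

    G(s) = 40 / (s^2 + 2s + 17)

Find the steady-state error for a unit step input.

G(s) has no poles at the origin.
This is a Type 0 system. Kp = lim_{s→0} G(s) = 40/17.
e_ss = 1/(1 + Kp) = 1/(1 + 40/17) = 17/57 ≈ 0.2982.

e_ss = 0.2982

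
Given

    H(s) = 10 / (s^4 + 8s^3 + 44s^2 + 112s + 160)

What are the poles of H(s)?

The poles are the roots of the denominator s^4 + 8s^3 + 44s^2 + 112s + 160 = 0.
No real roots exist; factor into two real quadratics: (s^2 + 4s + 8)(s^2 + 4s + 20) = 0.
Each quadratic gives a conjugate pair via the quadratic formula.

s = -2 + 2j, -2 - 2j, -2 + 4j, -2 - 4j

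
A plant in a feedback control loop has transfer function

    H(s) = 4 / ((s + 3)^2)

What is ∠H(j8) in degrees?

At s = j8: numerator = 4, denominator = -55 + j48.
∠H = ∠num − ∠den = 0° − (138.89°) = -138.9°.

∠H(j8) ≈ -138.9°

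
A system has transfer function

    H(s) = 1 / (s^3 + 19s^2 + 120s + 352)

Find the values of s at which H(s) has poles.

s = -4 + 4j, -4 - 4j, -11

The poles are the roots of the denominator s^3 + 19s^2 + 120s + 352 = 0.
Trying s = -11: the polynomial evaluates to 0, so (s + 11) is a factor.
Dividing out leaves s^2 + 8s + 32 = 0.
The quadratic formula then gives s = -4 ± 4j.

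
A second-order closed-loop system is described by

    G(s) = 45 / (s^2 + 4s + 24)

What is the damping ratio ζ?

Compare the denominator to the standard form s^2 + 2ζωₙs + ωₙ².
ωₙ² = 24, so ωₙ = √24 ≈ 4.899 rad/s.
2ζωₙ = 4, so ζ = 4/(2·√24) ≈ 0.4082.
With ζ = 0.4082 the response is underdamped.

ζ ≈ 0.4082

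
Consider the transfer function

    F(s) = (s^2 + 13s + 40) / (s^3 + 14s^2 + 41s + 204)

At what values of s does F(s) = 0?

s = -5, -8

Set the numerator to zero: s^2 + 13s + 40 = 0.
Factoring: (s + 5)(s + 8) = 0.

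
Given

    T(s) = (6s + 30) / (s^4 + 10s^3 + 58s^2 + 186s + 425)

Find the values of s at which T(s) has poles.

The poles are the roots of the denominator s^4 + 10s^3 + 58s^2 + 186s + 425 = 0.
No real roots exist; factor into two real quadratics: (s^2 + 8s + 25)(s^2 + 2s + 17) = 0.
Each quadratic gives a conjugate pair via the quadratic formula.

s = -4 ± 3j, -1 ± 4j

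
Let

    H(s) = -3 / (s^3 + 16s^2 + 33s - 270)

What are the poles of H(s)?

The poles are the roots of the denominator s^3 + 16s^2 + 33s - 270 = 0.
Trying s = -9: the polynomial evaluates to 0, so (s + 9) is a factor.
Dividing out leaves s^2 + 7s - 30 = 0.
Factoring the quadratic: (s - 3)(s + 10) = 0.

s = -9, 3, -10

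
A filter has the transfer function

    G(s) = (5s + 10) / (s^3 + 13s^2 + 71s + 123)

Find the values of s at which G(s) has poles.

The poles are the roots of the denominator s^3 + 13s^2 + 71s + 123 = 0.
Trying s = -3: the polynomial evaluates to 0, so (s + 3) is a factor.
Dividing out leaves s^2 + 10s + 41 = 0.
The quadratic formula then gives s = -5 ± 4j.

s = -5 + 4j, -5 - 4j, -3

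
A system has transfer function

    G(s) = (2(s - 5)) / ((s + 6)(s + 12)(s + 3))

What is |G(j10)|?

|G(j10)| ≈ 0.01176

Substitute s = j10: numerator = -10 + j20, denominator = -1884 + j260.
|G(j10)| = |-10 + j20| / |-1884 + j260| = 22.361 / 1901.9 ≈ 0.01176.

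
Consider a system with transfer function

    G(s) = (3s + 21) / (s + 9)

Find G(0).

Set s = 0: G(0) = (21) / (9) = 7/3.

G(0) = 7/3 ≈ 2.333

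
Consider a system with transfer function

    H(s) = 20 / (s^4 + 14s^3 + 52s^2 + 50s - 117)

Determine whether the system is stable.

unstable

The denominator s^4 + 14s^3 + 52s^2 + 50s - 117 factors as (s - 1)(s + 9)(s^2 + 6s + 13), giving poles at s = 1, -9, -3 ± 2j.
Since the pole(s) at s = 1 lie in the right half-plane, the system is unstable.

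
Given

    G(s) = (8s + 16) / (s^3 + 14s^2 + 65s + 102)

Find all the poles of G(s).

s = -4 + j, -4 - j, -6

The poles are the roots of the denominator s^3 + 14s^2 + 65s + 102 = 0.
Trying s = -6: the polynomial evaluates to 0, so (s + 6) is a factor.
Dividing out leaves s^2 + 8s + 17 = 0.
The quadratic formula then gives s = -4 ± 1j.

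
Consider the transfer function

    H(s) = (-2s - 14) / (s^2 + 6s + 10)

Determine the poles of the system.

The poles are the roots of the denominator s^2 + 6s + 10 = 0.
Using the quadratic formula: s = (-6 ± √(-4))/2 = -3 ± 1j.

s = -3 ± j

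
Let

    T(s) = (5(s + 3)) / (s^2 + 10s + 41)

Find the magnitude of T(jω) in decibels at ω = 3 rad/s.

|T(j3)|_dB ≈ -6.31 dB

Substitute s = j3: numerator = 15 + j15, denominator = 32 + j30.
|T(j3)| = |15 + j15| / |32 + j30| = 21.213 / 43.863 ≈ 0.4836.
In decibels: 20·log₁₀(0.4836) ≈ -6.31 dB.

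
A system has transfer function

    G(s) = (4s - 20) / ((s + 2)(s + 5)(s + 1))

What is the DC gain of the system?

Set s = 0: G(0) = (-20) / (10) = -2.

G(0) = -2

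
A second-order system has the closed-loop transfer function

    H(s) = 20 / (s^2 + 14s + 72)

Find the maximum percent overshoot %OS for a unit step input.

Comparing s^2 + 14s + 72 to s^2 + 2ζωₙs + ωₙ²: ωₙ = √72 ≈ 8.485 rad/s and ζ = 14/(2·√72) ≈ 0.8250.
%OS = 100·exp(−πζ/√(1−ζ²)) = 100·exp(−π·0.8250/√(1−0.8250²)) ≈ 1.02%.

%OS ≈ 1.02%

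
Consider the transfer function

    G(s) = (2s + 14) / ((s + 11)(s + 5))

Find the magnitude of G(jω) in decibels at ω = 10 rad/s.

Substitute s = j10: numerator = 14 + j20, denominator = -45 + j160.
|G(j10)| = |14 + j20| / |-45 + j160| = 24.413 / 166.21 ≈ 0.1469.
In decibels: 20·log₁₀(0.1469) ≈ -16.7 dB.

|G(j10)|_dB ≈ -16.7 dB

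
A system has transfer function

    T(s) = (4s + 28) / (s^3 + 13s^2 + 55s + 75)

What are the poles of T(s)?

s = -5, -5, -3

The poles are the roots of the denominator s^3 + 13s^2 + 55s + 75 = 0.
Trying s = -5: the polynomial evaluates to 0, so (s + 5) is a factor.
Dividing out leaves s^2 + 8s + 15 = 0.
Factoring the quadratic: (s + 5)(s + 3) = 0.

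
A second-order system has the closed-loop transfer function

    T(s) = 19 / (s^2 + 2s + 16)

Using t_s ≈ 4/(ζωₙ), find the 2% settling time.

Comparing s^2 + 2s + 16 to s^2 + 2ζωₙs + ωₙ²: ωₙ = 4 rad/s and ζ = 2/(2·4) = 0.25.
ζωₙ = 2/2 = 1, so t_s ≈ 4/(ζωₙ) = 4/1 = 4 s.

t_s ≈ 4 s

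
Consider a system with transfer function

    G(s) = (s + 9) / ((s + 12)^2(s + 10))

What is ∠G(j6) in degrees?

∠G(j6) ≈ -50.40°

At s = j6: numerator = 9 + j6, denominator = 216 + j2088.
∠G = ∠num − ∠den = 33.690° − (84.094°) = -50.40°.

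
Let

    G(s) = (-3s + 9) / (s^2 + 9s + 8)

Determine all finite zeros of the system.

Set the numerator to zero: -3s + 9 = 0, i.e. -3·(s - 3) = 0.
So s = 3.

s = 3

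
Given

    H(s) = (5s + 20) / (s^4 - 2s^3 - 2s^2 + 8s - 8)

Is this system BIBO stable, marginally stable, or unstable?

The denominator s^4 - 2s^3 - 2s^2 + 8s - 8 factors as (s^2 - 2s + 2)(s - 2)(s + 2), giving poles at s = 1 + j, 1 - j, 2, -2.
Since the pole(s) at s = 1 + j, 1 - j, 2 lie in the right half-plane, the system is unstable.

unstable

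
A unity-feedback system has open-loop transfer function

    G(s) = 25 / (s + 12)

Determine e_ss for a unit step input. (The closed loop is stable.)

e_ss = 0.3243

G(s) has no poles at the origin.
This is a Type 0 system. Kp = lim_{s→0} G(s) = 25/12.
e_ss = 1/(1 + Kp) = 1/(1 + 25/12) = 12/37 ≈ 0.3243.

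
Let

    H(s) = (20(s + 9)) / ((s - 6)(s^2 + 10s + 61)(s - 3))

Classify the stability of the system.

The poles can be read from the denominator factors: s = 6, -5 ± 6j, 3.
Since the pole(s) at s = 6, 3 lie in the right half-plane, the system is unstable.

unstable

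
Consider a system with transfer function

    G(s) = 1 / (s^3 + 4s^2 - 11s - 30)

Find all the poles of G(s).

s = -5, 3, -2

The poles are the roots of the denominator s^3 + 4s^2 - 11s - 30 = 0.
Trying s = -5: the polynomial evaluates to 0, so (s + 5) is a factor.
Dividing out leaves s^2 - s - 6 = 0.
Factoring the quadratic: (s - 3)(s + 2) = 0.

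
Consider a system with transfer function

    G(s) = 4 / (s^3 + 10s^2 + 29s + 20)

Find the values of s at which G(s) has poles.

s = -5, -4, -1

The poles are the roots of the denominator s^3 + 10s^2 + 29s + 20 = 0.
Trying s = -5: the polynomial evaluates to 0, so (s + 5) is a factor.
Dividing out leaves s^2 + 5s + 4 = 0.
Factoring the quadratic: (s + 4)(s + 1) = 0.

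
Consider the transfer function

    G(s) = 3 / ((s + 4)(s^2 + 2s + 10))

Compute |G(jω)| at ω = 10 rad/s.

|G(j10)| ≈ 0.003021

Substitute s = j10: numerator = 3, denominator = -560 - j820.
|G(j10)| = |3| / |-560 - j820| = 3 / 992.98 ≈ 0.003021.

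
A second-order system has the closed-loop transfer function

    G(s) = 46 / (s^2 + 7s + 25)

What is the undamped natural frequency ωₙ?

Compare the denominator to the standard form s^2 + 2ζωₙs + ωₙ².
ωₙ² = 25, so ωₙ = 5 rad/s.

ωₙ = 5 rad/s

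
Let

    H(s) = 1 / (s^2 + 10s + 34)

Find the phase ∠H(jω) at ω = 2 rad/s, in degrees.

∠H(j2) ≈ -33.69°

At s = j2: numerator = 1, denominator = 30 + j20.
∠H = ∠num − ∠den = 0° − (33.690°) = -33.69°.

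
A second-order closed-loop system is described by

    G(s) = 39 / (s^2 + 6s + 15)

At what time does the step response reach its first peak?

Comparing s^2 + 6s + 15 to s^2 + 2ζωₙs + ωₙ²: ωₙ = √15 ≈ 3.873 rad/s and ζ = 6/(2·√15) ≈ 0.7746.
ζωₙ = 6/2 = 3, so ω_d = ωₙ√(1−ζ²) = √(ωₙ² − (ζωₙ)²) = √(15 − 3²) = √6 ≈ 2.449 rad/s.
t_p = π/ω_d = π/2.449 ≈ 1.283 s.

t_p ≈ 1.283 s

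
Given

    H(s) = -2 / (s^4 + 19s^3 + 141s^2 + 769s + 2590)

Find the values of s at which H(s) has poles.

s = -1 + 6j, -1 - 6j, -10, -7

The poles are the roots of the denominator s^4 + 19s^3 + 141s^2 + 769s + 2590 = 0.
Trying s = -10: the polynomial evaluates to 0, so (s + 10) is a factor.
Dividing out leaves s^3 + 9s^2 + 51s + 259 = 0.
This factors further as (s^2 + 2s + 37)(s + 7) = 0.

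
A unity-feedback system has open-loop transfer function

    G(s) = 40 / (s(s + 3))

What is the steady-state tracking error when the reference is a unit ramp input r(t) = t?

G(s) has one pole at the origin.
This is a Type 1 system. Kv = lim_{s→0} s·G(s) = 40/3.
e_ss = 1/Kv = 1/(40/3) = 3/40 ≈ 0.07500.

e_ss = 0.07500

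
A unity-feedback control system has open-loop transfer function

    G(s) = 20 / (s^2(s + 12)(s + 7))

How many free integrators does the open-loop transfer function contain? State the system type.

Type 2

The denominator has 2 factors of s at the origin (free integrators), so this is a Type 2 system.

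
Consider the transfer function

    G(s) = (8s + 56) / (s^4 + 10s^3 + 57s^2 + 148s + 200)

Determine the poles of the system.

The poles are the roots of the denominator s^4 + 10s^3 + 57s^2 + 148s + 200 = 0.
No real roots exist; factor into two real quadratics: (s^2 + 6s + 25)(s^2 + 4s + 8) = 0.
Each quadratic gives a conjugate pair via the quadratic formula.

s = -3 ± 4j, -2 ± 2j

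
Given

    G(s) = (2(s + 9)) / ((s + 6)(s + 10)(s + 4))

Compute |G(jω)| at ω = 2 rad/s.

Substitute s = j2: numerator = 18 + j4, denominator = 160 + j240.
|G(j2)| = |18 + j4| / |160 + j240| = 18.439 / 288.44 ≈ 0.06393.

|G(j2)| ≈ 0.06393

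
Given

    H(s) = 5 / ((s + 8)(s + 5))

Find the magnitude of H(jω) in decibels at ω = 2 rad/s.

|H(j2)|_dB ≈ -19.0 dB

Substitute s = j2: numerator = 5, denominator = 36 + j26.
|H(j2)| = |5| / |36 + j26| = 5 / 44.407 ≈ 0.1126.
In decibels: 20·log₁₀(0.1126) ≈ -19.0 dB.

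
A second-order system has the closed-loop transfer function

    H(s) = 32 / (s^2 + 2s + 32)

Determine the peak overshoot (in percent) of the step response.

%OS ≈ 56.9%

Comparing s^2 + 2s + 32 to s^2 + 2ζωₙs + ωₙ²: ωₙ = √32 ≈ 5.657 rad/s and ζ = 2/(2·√32) ≈ 0.1768.
%OS = 100·exp(−πζ/√(1−ζ²)) = 100·exp(−π·0.1768/√(1−0.1768²)) ≈ 56.9%.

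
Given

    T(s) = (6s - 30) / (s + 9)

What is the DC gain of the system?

T(0) = -10/3 ≈ -3.333

Set s = 0: T(0) = (-30) / (9) = -10/3.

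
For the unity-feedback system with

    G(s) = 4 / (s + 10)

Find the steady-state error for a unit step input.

e_ss = 0.7143

G(s) has no poles at the origin.
This is a Type 0 system. Kp = lim_{s→0} G(s) = 4/10 = 2/5.
e_ss = 1/(1 + Kp) = 1/(1 + 2/5) = 5/7 ≈ 0.7143.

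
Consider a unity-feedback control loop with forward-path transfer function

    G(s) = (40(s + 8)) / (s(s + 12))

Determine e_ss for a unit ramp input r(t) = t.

G(s) has one pole at the origin.
This is a Type 1 system. Kv = lim_{s→0} s·G(s) = 320/12 = 80/3.
e_ss = 1/Kv = 1/(80/3) = 3/80 ≈ 0.03750.

e_ss = 0.03750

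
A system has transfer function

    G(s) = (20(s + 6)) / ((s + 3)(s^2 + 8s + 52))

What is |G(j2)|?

|G(j2)| ≈ 0.6934

Substitute s = j2: numerator = 120 + j40, denominator = 112 + j144.
|G(j2)| = |120 + j40| / |112 + j144| = 126.49 / 182.43 ≈ 0.6934.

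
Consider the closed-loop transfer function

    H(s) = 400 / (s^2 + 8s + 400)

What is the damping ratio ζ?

ζ = 0.2

Compare the denominator to the standard form s^2 + 2ζωₙs + ωₙ².
ωₙ² = 400, so ωₙ = 20 rad/s.
2ζωₙ = 8, so ζ = 8/(2·20) = 0.2.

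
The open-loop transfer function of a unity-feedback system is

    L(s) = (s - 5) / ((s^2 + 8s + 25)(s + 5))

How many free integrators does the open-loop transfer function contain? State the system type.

The denominator has no factor of s at the origin — no free integrator — so this is a Type 0 system.

Type 0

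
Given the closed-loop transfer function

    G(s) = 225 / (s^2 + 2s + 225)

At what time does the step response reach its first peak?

t_p ≈ 0.2099 s

Comparing s^2 + 2s + 225 to s^2 + 2ζωₙs + ωₙ²: ωₙ = 15 rad/s and ζ = 2/(2·15) ≈ 0.06667.
ζωₙ = 2/2 = 1, so ω_d = ωₙ√(1−ζ²) = √(ωₙ² − (ζωₙ)²) = √(225 − 1²) = √224 ≈ 14.97 rad/s.
t_p = π/ω_d = π/14.97 ≈ 0.2099 s.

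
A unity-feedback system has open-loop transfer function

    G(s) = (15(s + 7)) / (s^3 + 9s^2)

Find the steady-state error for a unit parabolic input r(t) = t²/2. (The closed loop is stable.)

e_ss = 0.08571

G(s) has 2 poles at the origin.
This is a Type 2 system. Ka = lim_{s→0} s^2·G(s) = 105/9 = 35/3.
e_ss = 1/Ka = 1/(35/3) = 3/35 ≈ 0.08571.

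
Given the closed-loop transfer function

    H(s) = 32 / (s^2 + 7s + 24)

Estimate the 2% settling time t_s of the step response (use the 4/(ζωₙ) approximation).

Comparing s^2 + 7s + 24 to s^2 + 2ζωₙs + ωₙ²: ωₙ = √24 ≈ 4.899 rad/s and ζ = 7/(2·√24) ≈ 0.7144.
ζωₙ = 7/2 = 3.5, so t_s ≈ 4/(ζωₙ) = 4/3.5 ≈ 1.143 s.

t_s ≈ 1.143 s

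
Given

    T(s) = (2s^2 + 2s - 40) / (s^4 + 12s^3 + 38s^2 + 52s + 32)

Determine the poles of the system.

The poles are the roots of the denominator s^4 + 12s^3 + 38s^2 + 52s + 32 = 0.
Trying s = -8: the polynomial evaluates to 0, so (s + 8) is a factor.
Dividing out leaves s^3 + 4s^2 + 6s + 4 = 0.
This factors further as (s^2 + 2s + 2)(s + 2) = 0.

s = -1 + j, -1 - j, -8, -2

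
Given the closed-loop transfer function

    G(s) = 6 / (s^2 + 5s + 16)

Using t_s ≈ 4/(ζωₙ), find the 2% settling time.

Comparing s^2 + 5s + 16 to s^2 + 2ζωₙs + ωₙ²: ωₙ = 4 rad/s and ζ = 5/(2·4) = 0.625.
ζωₙ = 5/2 = 2.5, so t_s ≈ 4/(ζωₙ) = 4/2.5 = 1.600 s.

t_s ≈ 1.600 s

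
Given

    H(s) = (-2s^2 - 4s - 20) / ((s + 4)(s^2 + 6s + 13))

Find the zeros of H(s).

Set the numerator to zero: -2s^2 - 4s - 20 = 0, i.e. -2·(s^2 + 2s + 10) = 0.
Factoring: (s^2 + 2s + 10) = 0.

s = -1 ± 3j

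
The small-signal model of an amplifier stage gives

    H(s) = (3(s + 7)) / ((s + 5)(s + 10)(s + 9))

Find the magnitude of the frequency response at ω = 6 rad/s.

Substitute s = j6: numerator = 21 + j18, denominator = -414 + j894.
|H(j6)| = |21 + j18| / |-414 + j894| = 27.659 / 985.21 ≈ 0.02807.

|H(j6)| ≈ 0.02807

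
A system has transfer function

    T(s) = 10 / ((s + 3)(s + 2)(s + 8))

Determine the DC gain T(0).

T(0) = 5/24 ≈ 0.2083

At s = 0 each factor (s + a) contributes a and each (s^2 + bs + c) contributes c.
T(0) = 10·1 / ((3) · (2) · (8)) = 10/48 = 5/24.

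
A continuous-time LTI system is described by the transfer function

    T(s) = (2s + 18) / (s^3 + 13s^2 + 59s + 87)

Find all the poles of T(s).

The poles are the roots of the denominator s^3 + 13s^2 + 59s + 87 = 0.
Trying s = -3: the polynomial evaluates to 0, so (s + 3) is a factor.
Dividing out leaves s^2 + 10s + 29 = 0.
The quadratic formula then gives s = -5 ± 2j.

s = -5 ± 2j, -3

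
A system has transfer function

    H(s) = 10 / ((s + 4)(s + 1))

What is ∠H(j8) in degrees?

∠H(j8) ≈ -146.3°

At s = j8: numerator = 10, denominator = -60 + j40.
∠H = ∠num − ∠den = 0° − (146.31°) = -146.3°.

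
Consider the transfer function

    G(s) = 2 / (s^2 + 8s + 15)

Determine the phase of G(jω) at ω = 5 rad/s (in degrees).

∠G(j5) ≈ -104.0°

At s = j5: numerator = 2, denominator = -10 + j40.
∠G = ∠num − ∠den = 0° − (104.04°) = -104.0°.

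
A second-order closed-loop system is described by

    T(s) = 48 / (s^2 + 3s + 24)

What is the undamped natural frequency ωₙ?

ωₙ ≈ 4.899 rad/s

Compare the denominator to the standard form s^2 + 2ζωₙs + ωₙ².
ωₙ² = 24, so ωₙ = √24 ≈ 4.899 rad/s.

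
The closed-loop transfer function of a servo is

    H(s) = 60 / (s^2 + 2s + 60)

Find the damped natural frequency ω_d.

Comparing s^2 + 2s + 60 to s^2 + 2ζωₙs + ωₙ²: ωₙ = √60 ≈ 7.746 rad/s and ζ = 2/(2·√60) ≈ 0.1291.
ζωₙ = 2/2 = 1, so ω_d = ωₙ√(1−ζ²) = √(ωₙ² − (ζωₙ)²) = √(60 − 1²) = √59 ≈ 7.681 rad/s.

ω_d ≈ 7.681 rad/s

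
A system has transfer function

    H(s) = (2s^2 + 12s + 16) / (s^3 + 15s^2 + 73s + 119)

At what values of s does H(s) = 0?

Set the numerator to zero: 2s^2 + 12s + 16 = 0, i.e. 2·(s^2 + 6s + 8) = 0.
Factoring: (s + 2)(s + 4) = 0.

s = -2, -4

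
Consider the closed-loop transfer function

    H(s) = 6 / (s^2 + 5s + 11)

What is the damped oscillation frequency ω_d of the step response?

Comparing s^2 + 5s + 11 to s^2 + 2ζωₙs + ωₙ²: ωₙ = √11 ≈ 3.317 rad/s and ζ = 5/(2·√11) ≈ 0.7538.
ζωₙ = 5/2 = 2.5, so ω_d = ωₙ√(1−ζ²) = √(ωₙ² − (ζωₙ)²) = √(11 − 2.5²) = √4.75 ≈ 2.179 rad/s.

ω_d ≈ 2.179 rad/s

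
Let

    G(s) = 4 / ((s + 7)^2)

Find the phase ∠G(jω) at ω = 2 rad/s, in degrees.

∠G(j2) ≈ -31.89°

At s = j2: numerator = 4, denominator = 45 + j28.
∠G = ∠num − ∠den = 0° − (31.891°) = -31.89°.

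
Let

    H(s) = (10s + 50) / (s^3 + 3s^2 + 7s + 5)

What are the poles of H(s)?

s = -1 ± 2j, -1

The poles are the roots of the denominator s^3 + 3s^2 + 7s + 5 = 0.
Trying s = -1: the polynomial evaluates to 0, so (s + 1) is a factor.
Dividing out leaves s^2 + 2s + 5 = 0.
The quadratic formula then gives s = -1 ± 2j.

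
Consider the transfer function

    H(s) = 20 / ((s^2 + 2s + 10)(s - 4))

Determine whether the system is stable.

The poles can be read from the denominator factors: s = -1 + 3j, -1 - 3j, 4.
Since the pole(s) at s = 4 lie in the right half-plane, the system is unstable.

unstable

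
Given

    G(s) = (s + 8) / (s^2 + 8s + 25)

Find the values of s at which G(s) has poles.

s = -4 + 3j, -4 - 3j

The poles are the roots of the denominator s^2 + 8s + 25 = 0.
Using the quadratic formula: s = (-8 ± √(-36))/2 = -4 ± 3j.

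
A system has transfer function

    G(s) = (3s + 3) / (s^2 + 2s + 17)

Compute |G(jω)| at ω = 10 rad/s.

|G(j10)| ≈ 0.3531

Substitute s = j10: numerator = 3 + j30, denominator = -83 + j20.
|G(j10)| = |3 + j30| / |-83 + j20| = 30.150 / 85.376 ≈ 0.3531.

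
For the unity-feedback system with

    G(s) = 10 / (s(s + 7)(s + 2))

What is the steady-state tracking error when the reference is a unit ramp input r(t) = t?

e_ss = 1.400

G(s) has one pole at the origin.
This is a Type 1 system. Kv = lim_{s→0} s·G(s) = 10/14 = 5/7.
e_ss = 1/Kv = 1/(5/7) = 7/5 ≈ 1.400.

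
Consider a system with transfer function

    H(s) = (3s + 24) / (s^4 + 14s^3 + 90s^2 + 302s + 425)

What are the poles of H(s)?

The poles are the roots of the denominator s^4 + 14s^3 + 90s^2 + 302s + 425 = 0.
No real roots exist; factor into two real quadratics: (s^2 + 8s + 17)(s^2 + 6s + 25) = 0.
Each quadratic gives a conjugate pair via the quadratic formula.

s = -4 + j, -4 - j, -3 + 4j, -3 - 4j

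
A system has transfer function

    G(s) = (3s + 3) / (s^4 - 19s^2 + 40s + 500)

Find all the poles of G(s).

s = 4 + 3j, 4 - 3j, -4 + 2j, -4 - 2j

The poles are the roots of the denominator s^4 - 19s^2 + 40s + 500 = 0.
No real roots exist; factor into two real quadratics: (s^2 - 8s + 25)(s^2 + 8s + 20) = 0.
Each quadratic gives a conjugate pair via the quadratic formula.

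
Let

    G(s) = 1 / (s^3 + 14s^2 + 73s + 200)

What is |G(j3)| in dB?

|G(j3)|_dB ≈ -46.3 dB

Substitute s = j3: numerator = 1, denominator = 74 + j192.
|G(j3)| = |1| / |74 + j192| = 1 / 205.77 ≈ 0.004860.
In decibels: 20·log₁₀(0.004860) ≈ -46.3 dB.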